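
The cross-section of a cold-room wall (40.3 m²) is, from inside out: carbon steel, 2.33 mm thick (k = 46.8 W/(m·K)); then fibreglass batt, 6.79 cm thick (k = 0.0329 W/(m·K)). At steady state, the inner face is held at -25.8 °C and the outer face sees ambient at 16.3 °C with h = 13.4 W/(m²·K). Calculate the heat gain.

Q = 793 W

Treat each layer as a resistance in series:
  R_carbon steel = L/(kA) = 0.00233/(46.8·40.3) = 1.235×10^-6 K/W
  R_fibreglass batt = L/(kA) = 0.0679/(0.0329·40.3) = 0.05121 K/W
  R_conv,out = 1/(hA) = 1/(13.4·40.3) = 0.001852 K/W
ΣR = 1.235×10^-6 + 0.05121 + 0.001852 = 0.05306 K/W
Q = ΔT/ΣR = (-25.8 °C − 16.3 °C)/0.05306 = -793 W
(Negative Q ⇒ heat flows inward; heat gain = 793 W.)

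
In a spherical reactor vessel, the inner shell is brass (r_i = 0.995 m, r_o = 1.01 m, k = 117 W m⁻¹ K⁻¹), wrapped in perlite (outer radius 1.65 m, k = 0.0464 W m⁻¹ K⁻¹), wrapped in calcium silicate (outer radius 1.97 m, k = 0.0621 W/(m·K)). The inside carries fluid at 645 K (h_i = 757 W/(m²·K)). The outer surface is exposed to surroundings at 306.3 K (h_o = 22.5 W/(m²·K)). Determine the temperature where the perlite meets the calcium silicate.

Resistance network (inner→outer):
  R_conv,in = 1/(4πr²h) = 1/(4π·0.995²·757) = 1.062×10^-4 K/W
  R_brass = (1/0.995 − 1/1.01)/(4πk) = 0.01493/(4π·117) = 1.015×10^-5 K/W
  R_perlite = (1/1.01 − 1/1.65)/(4πk) = 0.3840/(4π·0.0464) = 0.6586 K/W
  R_calcium silicate = (1/1.65 − 1/1.97)/(4πk) = 0.09845/(4π·0.0621) = 0.1262 K/W
  R_conv,out = 1/(4πr²h) = 1/(4π·1.97²·22.5) = 9.113×10^-4 K/W
ΣR = 1.062×10^-4 + 1.015×10^-5 + 0.6586 + 0.1262 + 9.113×10^-4 = 0.7858 K/W
Q = ΔT/ΣR = (645 K − 306.3 K)/0.7858 = 431.0 W
From the inner boundary to the perlite/calcium silicate interface, ΣR_partial = 0.6587 K/W.
T_interface = T_in − Q·ΣR_partial = 645 K − (431.0)(0.6587) = 361.1 K

T = 361.1 K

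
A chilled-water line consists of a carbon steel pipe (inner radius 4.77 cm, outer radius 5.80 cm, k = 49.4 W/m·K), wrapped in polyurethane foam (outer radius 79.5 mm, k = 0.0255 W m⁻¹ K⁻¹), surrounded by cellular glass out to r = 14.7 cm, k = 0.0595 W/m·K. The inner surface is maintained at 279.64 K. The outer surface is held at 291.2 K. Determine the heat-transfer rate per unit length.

Q' = 3.20 W/m

Resistance network (inner→outer):
  R'_carbon steel = ln(0.0580/0.0477)/(2πk) = 0.1955/(2π·49.4) = 6.299×10^-4 m·K/W
  R'_polyurethane foam = ln(0.0795/0.0580)/(2πk) = 0.3153/(2π·0.0255) = 1.968 m·K/W
  R'_cellular glass = ln(0.147/0.0795)/(2πk) = 0.6147/(2π·0.0595) = 1.644 m·K/W
ΣR = 6.299×10^-4 + 1.968 + 1.644 = 3.613 m·K/W
Q' = ΔT/ΣR = (279.64 K − 291.2 K)/3.613 = -3.20 W/m
(Negative Q' ⇒ heat flows inward; heat gain = 3.20 W/m.)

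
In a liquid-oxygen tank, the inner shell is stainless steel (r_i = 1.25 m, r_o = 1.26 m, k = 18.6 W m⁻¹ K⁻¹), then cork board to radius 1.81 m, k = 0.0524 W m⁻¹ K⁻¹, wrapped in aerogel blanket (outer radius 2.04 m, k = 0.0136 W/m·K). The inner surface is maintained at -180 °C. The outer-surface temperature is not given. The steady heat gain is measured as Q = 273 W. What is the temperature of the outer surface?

T_out = 19.5 °C

Sum the resistances:
  R_stainless steel = (1/1.25 − 1/1.26)/(4πk) = 0.006349/(4π·18.6) = 2.716×10^-5 K/W
  R_cork board = (1/1.26 − 1/1.81)/(4πk) = 0.2412/(4π·0.0524) = 0.3662 K/W
  R_aerogel blanket = (1/1.81 − 1/2.04)/(4πk) = 0.06229/(4π·0.0136) = 0.3645 K/W
ΣR = 0.7307 K/W
ΔT = Q·ΣR = 273 × 0.7307 = 199.5 K
Heat flows inward, so T_out = T_in + ΔT = -180 + 199.5 = 19.5 °C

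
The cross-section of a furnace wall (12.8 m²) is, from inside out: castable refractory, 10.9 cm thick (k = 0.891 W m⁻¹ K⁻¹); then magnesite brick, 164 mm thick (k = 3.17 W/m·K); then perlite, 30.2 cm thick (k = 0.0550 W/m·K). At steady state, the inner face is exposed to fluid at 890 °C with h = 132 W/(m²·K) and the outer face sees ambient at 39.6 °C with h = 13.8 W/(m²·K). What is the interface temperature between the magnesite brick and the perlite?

Resistance network (inner→outer):
  R_conv,in = 1/(hA) = 1/(132·12.8) = 5.919×10^-4 K/W
  R_castable refractory = L/(kA) = 0.109/(0.891·12.8) = 0.009557 K/W
  R_magnesite brick = L/(kA) = 0.164/(3.17·12.8) = 0.004042 K/W
  R_perlite = L/(kA) = 0.302/(0.0550·12.8) = 0.4290 K/W
  R_conv,out = 1/(hA) = 1/(13.8·12.8) = 0.005661 K/W
ΣR = 5.919×10^-4 + 0.009557 + 0.004042 + 0.4290 + 0.005661 = 0.4489 K/W
Q = ΔT/ΣR = (890 °C − 39.6 °C)/0.4489 = 1894 W
From the inner boundary to the magnesite brick/perlite interface, ΣR_partial = 0.01419 K/W.
T_interface = T_in − Q·ΣR_partial = 890 °C − (1894)(0.01419) = 863 °C

T = 863 °C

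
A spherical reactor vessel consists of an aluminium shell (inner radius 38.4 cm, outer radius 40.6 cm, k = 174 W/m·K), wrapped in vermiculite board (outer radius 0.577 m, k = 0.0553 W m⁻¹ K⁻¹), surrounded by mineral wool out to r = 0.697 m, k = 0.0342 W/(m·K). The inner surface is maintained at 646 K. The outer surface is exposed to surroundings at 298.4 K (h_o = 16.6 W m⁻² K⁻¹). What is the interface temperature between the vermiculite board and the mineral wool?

T = 438 K

Series thermal resistances, inner to outer:
  R_aluminium = (1/0.384 − 1/0.406)/(4πk) = 0.1411/(4π·174) = 6.454×10^-5 K/W
  R_vermiculite board = (1/0.406 − 1/0.577)/(4πk) = 0.7300/(4π·0.0553) = 1.050 K/W
  R_mineral wool = (1/0.577 − 1/0.697)/(4πk) = 0.2984/(4π·0.0342) = 0.6943 K/W
  R_conv,out = 1/(4πr²h) = 1/(4π·0.697²·16.6) = 0.009868 K/W
ΣR = 6.454×10^-5 + 1.050 + 0.6943 + 0.009868 = 1.754 K/W
Q = ΔT/ΣR = (646 K − 298.4 K)/1.754 = 198.2 W
From the inner boundary to the vermiculite board/mineral wool interface, ΣR_partial = 1.050 K/W.
T_interface = T_in − Q·ΣR_partial = 646 K − (198.2)(1.050) = 438 K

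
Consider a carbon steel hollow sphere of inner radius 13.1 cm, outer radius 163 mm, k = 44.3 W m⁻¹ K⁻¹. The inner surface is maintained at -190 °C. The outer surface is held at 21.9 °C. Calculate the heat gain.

Q = 4πk·ΔT/(1/r₁ − 1/r₂) = 4π × 44.3 × 211.9 / (1/0.131 − 1/0.163) = 78700 W

Q = 78700 W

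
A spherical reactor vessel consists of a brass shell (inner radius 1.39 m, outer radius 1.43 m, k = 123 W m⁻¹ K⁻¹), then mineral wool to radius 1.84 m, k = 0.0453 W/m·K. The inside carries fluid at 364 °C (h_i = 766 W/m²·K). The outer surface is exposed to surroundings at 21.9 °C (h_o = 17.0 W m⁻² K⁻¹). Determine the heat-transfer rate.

Resistance network (inner→outer):
  R_conv,in = 1/(4πr²h) = 1/(4π·1.39²·766) = 5.377×10^-5 K/W
  R_brass = (1/1.39 − 1/1.43)/(4πk) = 0.02012/(4π·123) = 1.302×10^-5 K/W
  R_mineral wool = (1/1.43 − 1/1.84)/(4πk) = 0.1558/(4π·0.0453) = 0.2737 K/W
  R_conv,out = 1/(4πr²h) = 1/(4π·1.84²·17.0) = 0.001383 K/W
ΣR = 5.377×10^-5 + 1.302×10^-5 + 0.2737 + 0.001383 = 0.2751 K/W
Q = ΔT/ΣR = (364 °C − 21.9 °C)/0.2751 = 1240 W

Q = 1240 W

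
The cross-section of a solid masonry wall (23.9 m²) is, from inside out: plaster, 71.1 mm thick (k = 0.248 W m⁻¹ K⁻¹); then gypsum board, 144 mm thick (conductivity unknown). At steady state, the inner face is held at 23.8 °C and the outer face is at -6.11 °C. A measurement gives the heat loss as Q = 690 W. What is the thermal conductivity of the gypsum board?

ΣR = ΔT/Q = |23.8 − -6.11|/690 = 0.04335 K/W
Known resistances:
  R_plaster = L/(kA) = 0.0711/(0.248·23.9) = 0.01200 K/W
R_gypsum board = ΣR − ΣR_known = 0.04335 − 0.01200 = 0.03135 K/W
L/(kA) = 0.03135 ⇒ k = 0.144/(0.03135·23.9) = 0.192 W/m·K

k = 0.192 W/m·K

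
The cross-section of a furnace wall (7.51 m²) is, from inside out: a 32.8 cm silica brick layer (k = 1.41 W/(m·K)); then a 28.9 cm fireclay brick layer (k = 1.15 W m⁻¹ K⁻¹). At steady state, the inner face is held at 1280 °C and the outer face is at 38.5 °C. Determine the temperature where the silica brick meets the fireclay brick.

Resistance network (inner→outer):
  R_silica brick = L/(kA) = 0.328/(1.41·7.51) = 0.03098 K/W
  R_fireclay brick = L/(kA) = 0.289/(1.15·7.51) = 0.03346 K/W
ΣR = 0.03098 + 0.03346 = 0.06444 K/W
Q = ΔT/ΣR = (1280 °C − 38.5 °C)/0.06444 = 19270 W
From the inner boundary to the silica brick/fireclay brick interface, ΣR_partial = 0.03098 K/W.
T_interface = T_in − Q·ΣR_partial = 1280 °C − (19270)(0.03098) = 683 °C

T = 683 °C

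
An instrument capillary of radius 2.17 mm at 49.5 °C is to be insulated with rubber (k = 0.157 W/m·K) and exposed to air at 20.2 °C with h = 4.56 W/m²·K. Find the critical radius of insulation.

r_cr = 3.44 cm

For a cylinder, r_cr = k_ins/h = 0.157/4.56 = 0.0344 m = 3.44 cm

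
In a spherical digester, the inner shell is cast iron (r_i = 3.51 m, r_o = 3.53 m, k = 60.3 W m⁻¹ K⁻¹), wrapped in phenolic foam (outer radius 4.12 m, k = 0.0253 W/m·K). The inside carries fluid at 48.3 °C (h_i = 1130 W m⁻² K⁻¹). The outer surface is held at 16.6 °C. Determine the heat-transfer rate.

Q = 248 W

Treat each layer as a resistance in series:
  R_conv,in = 1/(4πr²h) = 1/(4π·3.51²·1130) = 5.716×10^-6 K/W
  R_cast iron = (1/3.51 − 1/3.53)/(4πk) = 0.001614/(4π·60.3) = 2.130×10^-6 K/W
  R_phenolic foam = (1/3.53 − 1/4.12)/(4πk) = 0.04057/(4π·0.0253) = 0.1276 K/W
ΣR = 5.716×10^-6 + 2.130×10^-6 + 0.1276 = 0.1276 K/W
Q = ΔT/ΣR = (48.3 °C − 16.6 °C)/0.1276 = 248 W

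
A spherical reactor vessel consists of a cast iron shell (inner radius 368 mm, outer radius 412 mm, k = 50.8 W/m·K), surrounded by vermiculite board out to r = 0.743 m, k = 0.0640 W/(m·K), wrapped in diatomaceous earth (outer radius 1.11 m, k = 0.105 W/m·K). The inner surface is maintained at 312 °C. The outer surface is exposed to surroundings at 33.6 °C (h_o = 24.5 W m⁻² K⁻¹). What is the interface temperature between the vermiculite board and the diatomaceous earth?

Resistance network (inner→outer):
  R_cast iron = (1/0.368 − 1/0.412)/(4πk) = 0.2902/(4π·50.8) = 4.546×10^-4 K/W
  R_vermiculite board = (1/0.412 − 1/0.743)/(4πk) = 1.081/(4π·0.0640) = 1.344 K/W
  R_diatomaceous earth = (1/0.743 − 1/1.11)/(4πk) = 0.4450/(4π·0.105) = 0.3373 K/W
  R_conv,out = 1/(4πr²h) = 1/(4π·1.11²·24.5) = 0.002636 K/W
ΣR = 4.546×10^-4 + 1.344 + 0.3373 + 0.002636 = 1.684 K/W
Q = ΔT/ΣR = (312 °C − 33.6 °C)/1.684 = 165.3 W
From the inner boundary to the vermiculite board/diatomaceous earth interface, ΣR_partial = 1.344 K/W.
T_interface = T_in − Q·ΣR_partial = 312 °C − (165.3)(1.344) = 89.8 °C

T = 89.8 °C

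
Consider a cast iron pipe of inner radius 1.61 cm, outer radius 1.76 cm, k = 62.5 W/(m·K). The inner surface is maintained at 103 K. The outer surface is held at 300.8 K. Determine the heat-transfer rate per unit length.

Q' = 872 kW/m

Q' = 2πk·ΔT/ln(r₂/r₁) = 2π × 62.5 × 197.8 / ln(0.0176/0.0161) = 8.72×10^5 W/m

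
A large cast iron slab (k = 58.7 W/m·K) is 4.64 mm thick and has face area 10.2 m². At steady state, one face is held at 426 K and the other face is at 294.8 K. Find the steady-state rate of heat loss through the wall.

Q = 16900 kW

Q = kA·ΔT/L = 58.7 × 10.2 × |426 K − 294.8 K| / 0.00464 = 1.69×10^7 W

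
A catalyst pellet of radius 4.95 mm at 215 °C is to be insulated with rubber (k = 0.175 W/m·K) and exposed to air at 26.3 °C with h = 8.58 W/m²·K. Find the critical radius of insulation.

For a sphere, r_cr = 2k_ins/h = 2·0.175/8.58 = 0.0408 m = 4.08 cm

r_cr = 4.08 cm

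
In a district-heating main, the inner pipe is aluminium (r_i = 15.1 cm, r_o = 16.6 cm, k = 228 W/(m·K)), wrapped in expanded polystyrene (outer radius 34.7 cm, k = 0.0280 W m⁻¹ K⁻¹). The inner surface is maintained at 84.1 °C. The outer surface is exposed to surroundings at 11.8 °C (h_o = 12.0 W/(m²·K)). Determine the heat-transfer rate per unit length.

Q' = 17.1 W/m

Series thermal resistances, inner to outer:
  R'_aluminium = ln(0.166/0.151)/(2πk) = 0.09471/(2π·228) = 6.611×10^-5 m·K/W
  R'_expanded polystyrene = ln(0.347/0.166)/(2πk) = 0.7373/(2π·0.0280) = 4.191 m·K/W
  R'_conv,out = 1/(2πr h) = 1/(2π·0.347·12.0) = 0.03822 m·K/W
ΣR = 6.611×10^-5 + 4.191 + 0.03822 = 4.229 m·K/W
Q' = ΔT/ΣR = (84.1 °C − 11.8 °C)/4.229 = 17.1 W/m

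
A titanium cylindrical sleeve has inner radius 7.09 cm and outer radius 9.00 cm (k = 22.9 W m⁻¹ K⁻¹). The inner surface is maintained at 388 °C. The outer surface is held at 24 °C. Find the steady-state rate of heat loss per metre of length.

Q' = 2πk·ΔT/ln(r₂/r₁) = 2π × 22.9 × 364 / ln(0.0900/0.0709) = 2.20×10^5 W/m

Q' = 220 kW/m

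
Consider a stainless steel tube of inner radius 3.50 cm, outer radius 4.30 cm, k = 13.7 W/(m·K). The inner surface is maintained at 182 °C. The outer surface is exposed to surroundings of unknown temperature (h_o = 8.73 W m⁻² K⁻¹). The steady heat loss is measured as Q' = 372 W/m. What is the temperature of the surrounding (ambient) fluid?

Series resistances:
  R'_stainless steel = ln(0.0430/0.0350)/(2πk) = 0.2059/(2π·13.7) = 0.002391 m·K/W
  R'_conv,out = 1/(2πr h) = 1/(2π·0.0430·8.73) = 0.4240 m·K/W
ΣR = 0.4264 m·K/W
ΔT = Q'·ΣR = 372 × 0.4264 = 158.6 K
Heat flows outward, so T_out = T_in − ΔT = 182 − 158.6 = 23.4 °C

T_out = 23.4 °C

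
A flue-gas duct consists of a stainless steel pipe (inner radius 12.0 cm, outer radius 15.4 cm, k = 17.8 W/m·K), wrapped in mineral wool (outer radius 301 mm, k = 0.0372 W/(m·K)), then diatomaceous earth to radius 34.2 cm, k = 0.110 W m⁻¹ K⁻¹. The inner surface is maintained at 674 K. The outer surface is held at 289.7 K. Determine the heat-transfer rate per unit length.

Treat each layer as a resistance in series:
  R'_stainless steel = ln(0.154/0.120)/(2πk) = 0.2495/(2π·17.8) = 0.002231 m·K/W
  R'_mineral wool = ln(0.301/0.154)/(2πk) = 0.6702/(2π·0.0372) = 2.867 m·K/W
  R'_diatomaceous earth = ln(0.342/0.301)/(2πk) = 0.1277/(2π·0.110) = 0.1848 m·K/W
ΣR = 0.002231 + 2.867 + 0.1848 = 3.054 m·K/W
Q' = ΔT/ΣR = (674 K − 289.7 K)/3.054 = 126 W/m

Q' = 126 W/m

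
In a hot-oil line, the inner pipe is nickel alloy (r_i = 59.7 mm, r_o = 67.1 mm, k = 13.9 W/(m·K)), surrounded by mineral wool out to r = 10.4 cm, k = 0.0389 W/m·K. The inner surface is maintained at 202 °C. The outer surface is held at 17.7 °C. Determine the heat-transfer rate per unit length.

Treat each layer as a resistance in series:
  R'_nickel alloy = ln(0.0671/0.0597)/(2πk) = 0.1169/(2π·13.9) = 0.001338 m·K/W
  R'_mineral wool = ln(0.104/0.0671)/(2πk) = 0.4382/(2π·0.0389) = 1.793 m·K/W
ΣR = 0.001338 + 1.793 = 1.794 m·K/W
Q' = ΔT/ΣR = (202 °C − 17.7 °C)/1.794 = 103 W/m

Q' = 103 W/m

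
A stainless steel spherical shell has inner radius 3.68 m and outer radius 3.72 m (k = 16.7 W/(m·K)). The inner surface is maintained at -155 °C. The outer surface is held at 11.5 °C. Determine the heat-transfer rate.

Q = 1.20×10^7 W

Q = 4πk·ΔT/(1/r₁ − 1/r₂) = 4π × 16.7 × 166.5 / (1/3.68 − 1/3.72) = 1.20×10^7 W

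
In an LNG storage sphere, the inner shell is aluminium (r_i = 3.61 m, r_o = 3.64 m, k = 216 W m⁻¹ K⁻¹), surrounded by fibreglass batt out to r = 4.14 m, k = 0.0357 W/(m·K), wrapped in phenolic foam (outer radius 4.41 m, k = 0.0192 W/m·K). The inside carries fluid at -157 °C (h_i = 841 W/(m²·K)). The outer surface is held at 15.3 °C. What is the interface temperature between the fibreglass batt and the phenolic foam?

T = -62.8 °C

Treat each layer as a resistance in series:
  R_conv,in = 1/(4πr²h) = 1/(4π·3.61²·841) = 7.261×10^-6 K/W
  R_aluminium = (1/3.61 − 1/3.64)/(4πk) = 0.002283/(4π·216) = 8.411×10^-7 K/W
  R_fibreglass batt = (1/3.64 − 1/4.14)/(4πk) = 0.03318/(4π·0.0357) = 0.07396 K/W
  R_phenolic foam = (1/4.14 − 1/4.41)/(4πk) = 0.01479/(4π·0.0192) = 0.06129 K/W
ΣR = 7.261×10^-6 + 8.411×10^-7 + 0.07396 + 0.06129 = 0.1353 K/W
Q = ΔT/ΣR = (-157 °C − 15.3 °C)/0.1353 = -1273 W
From the inner boundary to the fibreglass batt/phenolic foam interface, ΣR_partial = 0.07397 K/W.
T_interface = T_in − Q·ΣR_partial = -157 °C − (-1273)(0.07397) = -62.8 °C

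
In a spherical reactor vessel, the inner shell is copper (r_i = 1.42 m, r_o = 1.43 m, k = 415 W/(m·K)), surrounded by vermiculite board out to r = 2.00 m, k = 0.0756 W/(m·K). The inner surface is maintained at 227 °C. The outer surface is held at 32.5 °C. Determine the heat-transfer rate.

Treat each layer as a resistance in series:
  R_copper = (1/1.42 − 1/1.43)/(4πk) = 0.004925/(4π·415) = 9.443×10^-7 K/W
  R_vermiculite board = (1/1.43 − 1/2.00)/(4πk) = 0.1993/(4π·0.0756) = 0.2098 K/W
ΣR = 9.443×10^-7 + 0.2098 = 0.2098 K/W
Q = ΔT/ΣR = (227 °C − 32.5 °C)/0.2098 = 927 W

Q = 927 W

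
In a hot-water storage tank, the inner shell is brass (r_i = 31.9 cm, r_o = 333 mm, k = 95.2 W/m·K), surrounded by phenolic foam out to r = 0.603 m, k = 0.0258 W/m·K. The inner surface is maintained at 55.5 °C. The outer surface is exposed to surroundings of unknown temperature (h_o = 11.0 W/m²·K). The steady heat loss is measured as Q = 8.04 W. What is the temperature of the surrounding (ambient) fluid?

T_out = 22.0 °C

Series resistances:
  R_brass = (1/0.319 − 1/0.333)/(4πk) = 0.1318/(4π·95.2) = 1.102×10^-4 K/W
  R_phenolic foam = (1/0.333 − 1/0.603)/(4πk) = 1.345/(4π·0.0258) = 4.147 K/W
  R_conv,out = 1/(4πr²h) = 1/(4π·0.603²·11.0) = 0.01990 K/W
ΣR = 4.167 K/W
ΔT = Q·ΣR = 8.04 × 4.167 = 33.50 K
Heat flows outward, so T_out = T_in − ΔT = 55.5 − 33.50 = 22.0 °C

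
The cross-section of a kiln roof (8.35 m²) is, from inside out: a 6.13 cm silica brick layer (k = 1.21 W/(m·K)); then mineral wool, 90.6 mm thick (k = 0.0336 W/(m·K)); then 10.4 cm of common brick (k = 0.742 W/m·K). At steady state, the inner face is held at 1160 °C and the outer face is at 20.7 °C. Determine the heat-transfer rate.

Q = 3.29 kW

Resistance network (inner→outer):
  R_silica brick = L/(kA) = 0.0613/(1.21·8.35) = 0.006067 K/W
  R_mineral wool = L/(kA) = 0.0906/(0.0336·8.35) = 0.3229 K/W
  R_common brick = L/(kA) = 0.104/(0.742·8.35) = 0.01679 K/W
ΣR = 0.006067 + 0.3229 + 0.01679 = 0.3458 K/W
Q = ΔT/ΣR = (1160 °C − 20.7 °C)/0.3458 = 3290 W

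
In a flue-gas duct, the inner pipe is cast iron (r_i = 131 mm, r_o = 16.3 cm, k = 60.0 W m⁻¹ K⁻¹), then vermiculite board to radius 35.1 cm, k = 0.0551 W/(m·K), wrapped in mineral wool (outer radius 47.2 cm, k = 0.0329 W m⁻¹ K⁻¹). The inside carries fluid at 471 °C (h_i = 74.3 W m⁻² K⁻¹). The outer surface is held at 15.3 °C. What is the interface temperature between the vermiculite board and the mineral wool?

Treat each layer as a resistance in series:
  R'_conv,in = 1/(2πr h) = 1/(2π·0.131·74.3) = 0.01635 m·K/W
  R'_cast iron = ln(0.163/0.131)/(2πk) = 0.2186/(2π·60.0) = 5.797×10^-4 m·K/W
  R'_vermiculite board = ln(0.351/0.163)/(2πk) = 0.7670/(2π·0.0551) = 2.216 m·K/W
  R'_mineral wool = ln(0.472/0.351)/(2πk) = 0.2962/(2π·0.0329) = 1.433 m·K/W
ΣR = 0.01635 + 5.797×10^-4 + 2.216 + 1.433 = 3.666 m·K/W
Q' = ΔT/ΣR = (471 °C − 15.3 °C)/3.666 = 124.3 W/m
From the inner boundary to the vermiculite board/mineral wool interface, ΣR_partial = 2.233 m·K/W.
T_interface = T_in − Q'·ΣR_partial = 471 °C − (124.3)(2.233) = 193 °C

T = 193 °C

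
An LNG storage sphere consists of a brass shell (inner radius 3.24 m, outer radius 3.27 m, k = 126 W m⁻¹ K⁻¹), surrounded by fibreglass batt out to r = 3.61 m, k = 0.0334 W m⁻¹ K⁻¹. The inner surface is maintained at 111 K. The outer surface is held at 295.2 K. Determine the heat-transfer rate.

Series thermal resistances, inner to outer:
  R_brass = (1/3.24 − 1/3.27)/(4πk) = 0.002832/(4π·126) = 1.788×10^-6 K/W
  R_fibreglass batt = (1/3.27 − 1/3.61)/(4πk) = 0.02880/(4π·0.0334) = 0.06862 K/W
ΣR = 1.788×10^-6 + 0.06862 = 0.06862 K/W
Q = ΔT/ΣR = (111 K − 295.2 K)/0.06862 = -2680 W
(Negative Q ⇒ heat flows inward; heat gain = 2680 W.)

Q = 2.68 kW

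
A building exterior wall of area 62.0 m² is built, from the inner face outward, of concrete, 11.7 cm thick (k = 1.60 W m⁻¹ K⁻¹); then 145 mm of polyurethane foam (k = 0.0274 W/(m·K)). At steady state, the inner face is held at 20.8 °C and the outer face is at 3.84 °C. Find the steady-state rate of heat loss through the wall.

Treat each layer as a resistance in series:
  R_concrete = L/(kA) = 0.117/(1.60·62.0) = 0.001179 K/W
  R_polyurethane foam = L/(kA) = 0.145/(0.0274·62.0) = 0.08535 K/W
ΣR = 0.001179 + 0.08535 = 0.08653 K/W
Q = ΔT/ΣR = (20.8 °C − 3.84 °C)/0.08653 = 196 W

Q = 196 W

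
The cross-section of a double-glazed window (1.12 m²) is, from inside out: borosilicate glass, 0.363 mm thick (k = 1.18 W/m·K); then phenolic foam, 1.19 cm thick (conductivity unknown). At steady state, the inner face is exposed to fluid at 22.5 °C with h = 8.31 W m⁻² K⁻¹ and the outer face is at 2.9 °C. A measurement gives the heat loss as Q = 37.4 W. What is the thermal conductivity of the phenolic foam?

ΣR = ΔT/Q = |22.5 − 2.9|/37.4 = 0.5241 K/W
Known resistances:
  R_conv,in = 1/(hA) = 1/(8.31·1.12) = 0.1074 K/W
  R_borosilicate glass = L/(kA) = 3.63×10^-4/(1.18·1.12) = 2.747×10^-4 K/W
R_phenolic foam = ΣR − ΣR_known = 0.5241 − 0.1077 = 0.4164 K/W
L/(kA) = 0.4164 ⇒ k = 0.0119/(0.4164·1.12) = 0.0255 W/m·K

k = 0.0255 W/m·K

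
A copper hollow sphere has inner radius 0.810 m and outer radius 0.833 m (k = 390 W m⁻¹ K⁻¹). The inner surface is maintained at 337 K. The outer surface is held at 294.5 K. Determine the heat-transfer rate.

Q = 6110 kW

Q = 4πk·ΔT/(1/r₁ − 1/r₂) = 4π × 390 × 42.5 / (1/0.810 − 1/0.833) = 6.11×10^6 W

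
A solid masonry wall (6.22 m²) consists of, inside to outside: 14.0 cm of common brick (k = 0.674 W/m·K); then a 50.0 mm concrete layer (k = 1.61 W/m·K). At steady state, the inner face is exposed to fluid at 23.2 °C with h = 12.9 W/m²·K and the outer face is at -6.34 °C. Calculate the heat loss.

Q = 581 W

Resistance network (inner→outer):
  R_conv,in = 1/(hA) = 1/(12.9·6.22) = 0.01246 K/W
  R_common brick = L/(kA) = 0.140/(0.674·6.22) = 0.03339 K/W
  R_concrete = L/(kA) = 0.0500/(1.61·6.22) = 0.004993 K/W
ΣR = 0.01246 + 0.03339 + 0.004993 = 0.05084 K/W
Q = ΔT/ΣR = (23.2 °C − -6.34 °C)/0.05084 = 581 W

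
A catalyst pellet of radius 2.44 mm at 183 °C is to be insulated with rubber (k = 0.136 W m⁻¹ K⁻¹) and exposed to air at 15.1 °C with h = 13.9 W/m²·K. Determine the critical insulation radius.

r_cr = 1.96 cm

For a sphere, r_cr = 2k_ins/h = 2·0.136/13.9 = 0.0196 m = 1.96 cm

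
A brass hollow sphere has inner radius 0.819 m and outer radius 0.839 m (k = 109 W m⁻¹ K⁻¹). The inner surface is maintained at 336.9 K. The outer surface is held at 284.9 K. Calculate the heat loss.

Q = 2.45×10^6 W

Q = 4πk·ΔT/(1/r₁ − 1/r₂) = 4π × 109 × 52 / (1/0.819 − 1/0.839) = 2.45×10^6 W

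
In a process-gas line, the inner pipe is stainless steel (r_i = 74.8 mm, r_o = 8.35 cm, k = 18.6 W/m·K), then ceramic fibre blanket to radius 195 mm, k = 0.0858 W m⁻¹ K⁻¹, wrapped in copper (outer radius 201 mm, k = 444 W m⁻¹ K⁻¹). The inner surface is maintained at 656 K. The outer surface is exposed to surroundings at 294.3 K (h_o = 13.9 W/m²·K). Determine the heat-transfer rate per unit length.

Q' = 222 W/m

Series thermal resistances, inner to outer:
  R'_stainless steel = ln(0.0835/0.0748)/(2πk) = 0.1100/(2π·18.6) = 9.415×10^-4 m·K/W
  R'_ceramic fibre blanket = ln(0.195/0.0835)/(2πk) = 0.8482/(2π·0.0858) = 1.573 m·K/W
  R'_copper = ln(0.201/0.195)/(2πk) = 0.03031/(2π·444) = 1.086×10^-5 m·K/W
  R'_conv,out = 1/(2πr h) = 1/(2π·0.201·13.9) = 0.05697 m·K/W
ΣR = 9.415×10^-4 + 1.573 + 1.086×10^-5 + 0.05697 = 1.631 m·K/W
Q' = ΔT/ΣR = (656 K − 294.3 K)/1.631 = 222 W/m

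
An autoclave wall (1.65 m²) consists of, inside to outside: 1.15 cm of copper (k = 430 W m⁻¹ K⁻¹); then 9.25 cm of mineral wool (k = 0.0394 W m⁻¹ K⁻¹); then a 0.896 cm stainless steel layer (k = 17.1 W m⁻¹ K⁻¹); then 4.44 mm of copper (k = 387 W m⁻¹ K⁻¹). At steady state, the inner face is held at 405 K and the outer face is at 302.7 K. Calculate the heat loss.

Q = 71.9 W

Resistance network (inner→outer):
  R_copper = L/(kA) = 0.0115/(430·1.65) = 1.621×10^-5 K/W
  R_mineral wool = L/(kA) = 0.0925/(0.0394·1.65) = 1.423 K/W
  R_stainless steel = L/(kA) = 0.00896/(17.1·1.65) = 3.176×10^-4 K/W
  R_copper = L/(kA) = 0.00444/(387·1.65) = 6.953×10^-6 K/W
ΣR = 1.621×10^-5 + 1.423 + 3.176×10^-4 + 6.953×10^-6 = 1.423 K/W
Q = ΔT/ΣR = (405 K − 302.7 K)/1.423 = 71.9 W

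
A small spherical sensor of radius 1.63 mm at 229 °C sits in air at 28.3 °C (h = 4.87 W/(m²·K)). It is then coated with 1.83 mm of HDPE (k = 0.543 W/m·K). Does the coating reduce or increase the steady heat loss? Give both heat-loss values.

Critical radius for a sphere: r_cr = 2k/h = 0.223 m = 22.3 cm.
Outer radius after coating: r₂ = 0.00163 + 0.00183 = 0.00346 m.
Since r₁ < r_cr and r₂ ≤ r_cr, the coating moves toward the maximum at r_cr — heat loss rises.
Bare: R = 1/(4πr₁²h) = 6150 K/W; Q = 200.7/6150 = 0.0326 W.
Coated: R = R_cond + R_conv = 1412 K/W; Q = 200.7/1412 = 0.142 W.

increases: 0.0326 → 0.142 W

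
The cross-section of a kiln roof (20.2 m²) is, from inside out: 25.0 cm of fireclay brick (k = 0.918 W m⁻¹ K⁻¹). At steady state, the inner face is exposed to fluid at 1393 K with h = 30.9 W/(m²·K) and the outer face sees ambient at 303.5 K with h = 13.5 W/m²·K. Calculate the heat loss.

Q = 58100 W

Treat each layer as a resistance in series:
  R_conv,in = 1/(hA) = 1/(30.9·20.2) = 0.001602 K/W
  R_fireclay brick = L/(kA) = 0.250/(0.918·20.2) = 0.01348 K/W
  R_conv,out = 1/(hA) = 1/(13.5·20.2) = 0.003667 K/W
ΣR = 0.001602 + 0.01348 + 0.003667 = 0.01875 K/W
Q = ΔT/ΣR = (1393 K − 303.5 K)/0.01875 = 58100 W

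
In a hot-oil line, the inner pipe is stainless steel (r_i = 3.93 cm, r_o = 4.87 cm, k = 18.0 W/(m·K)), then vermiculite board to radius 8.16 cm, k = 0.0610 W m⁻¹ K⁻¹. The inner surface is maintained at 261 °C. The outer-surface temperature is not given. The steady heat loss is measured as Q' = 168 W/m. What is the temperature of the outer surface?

Series resistances:
  R'_stainless steel = ln(0.0487/0.0393)/(2πk) = 0.2145/(2π·18.0) = 0.001896 m·K/W
  R'_vermiculite board = ln(0.0816/0.0487)/(2πk) = 0.5162/(2π·0.0610) = 1.347 m·K/W
ΣR = 1.349 m·K/W
ΔT = Q'·ΣR = 168 × 1.349 = 226.6 K
Heat flows outward, so T_out = T_in − ΔT = 261 − 226.6 = 34.4 °C

T_out = 34.4 °C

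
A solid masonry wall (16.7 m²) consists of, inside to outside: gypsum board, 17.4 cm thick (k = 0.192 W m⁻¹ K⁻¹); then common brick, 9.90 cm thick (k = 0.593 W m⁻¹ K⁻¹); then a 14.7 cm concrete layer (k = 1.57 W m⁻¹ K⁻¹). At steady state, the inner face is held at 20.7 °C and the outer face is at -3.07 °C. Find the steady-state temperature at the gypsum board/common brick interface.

T = 2.24 °C

Resistance network (inner→outer):
  R_gypsum board = L/(kA) = 0.174/(0.192·16.7) = 0.05427 K/W
  R_common brick = L/(kA) = 0.0990/(0.593·16.7) = 0.009997 K/W
  R_concrete = L/(kA) = 0.147/(1.57·16.7) = 0.005607 K/W
ΣR = 0.05427 + 0.009997 + 0.005607 = 0.06987 K/W
Q = ΔT/ΣR = (20.7 °C − -3.07 °C)/0.06987 = 340.2 W
From the inner boundary to the gypsum board/common brick interface, ΣR_partial = 0.05427 K/W.
T_interface = T_in − Q·ΣR_partial = 20.7 °C − (340.2)(0.05427) = 2.24 °C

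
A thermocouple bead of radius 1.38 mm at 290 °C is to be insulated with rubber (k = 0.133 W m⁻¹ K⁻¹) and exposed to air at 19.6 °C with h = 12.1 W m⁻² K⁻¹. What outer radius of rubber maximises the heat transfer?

r_cr = 2.20 cm

For a sphere, r_cr = 2k_ins/h = 2·0.133/12.1 = 0.0220 m = 2.20 cm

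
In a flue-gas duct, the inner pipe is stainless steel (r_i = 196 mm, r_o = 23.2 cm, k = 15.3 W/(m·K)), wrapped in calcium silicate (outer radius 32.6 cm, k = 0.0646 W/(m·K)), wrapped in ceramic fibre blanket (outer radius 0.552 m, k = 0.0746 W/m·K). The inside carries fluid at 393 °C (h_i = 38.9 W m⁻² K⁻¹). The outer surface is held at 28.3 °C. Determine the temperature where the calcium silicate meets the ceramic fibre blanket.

T = 235 °C

Treat each layer as a resistance in series:
  R'_conv,in = 1/(2πr h) = 1/(2π·0.196·38.9) = 0.02087 m·K/W
  R'_stainless steel = ln(0.232/0.196)/(2πk) = 0.1686/(2π·15.3) = 0.001754 m·K/W
  R'_calcium silicate = ln(0.326/0.232)/(2πk) = 0.3402/(2π·0.0646) = 0.8381 m·K/W
  R'_ceramic fibre blanket = ln(0.552/0.326)/(2πk) = 0.5267/(2π·0.0746) = 1.124 m·K/W
ΣR = 0.02087 + 0.001754 + 0.8381 + 1.124 = 1.985 m·K/W
Q' = ΔT/ΣR = (393 °C − 28.3 °C)/1.985 = 183.7 W/m
From the inner boundary to the calcium silicate/ceramic fibre blanket interface, ΣR_partial = 0.8607 m·K/W.
T_interface = T_in − Q'·ΣR_partial = 393 °C − (183.7)(0.8607) = 235 °C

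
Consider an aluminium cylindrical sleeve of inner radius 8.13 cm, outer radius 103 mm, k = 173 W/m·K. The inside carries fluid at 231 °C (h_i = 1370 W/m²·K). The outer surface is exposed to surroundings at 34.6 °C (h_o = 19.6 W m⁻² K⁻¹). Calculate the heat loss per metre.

Q' = 2.44 kW/m

Treat each layer as a resistance in series:
  R'_conv,in = 1/(2πr h) = 1/(2π·0.0813·1370) = 0.001429 m·K/W
  R'_aluminium = ln(0.103/0.0813)/(2πk) = 0.2366/(2π·173) = 2.176×10^-4 m·K/W
  R'_conv,out = 1/(2πr h) = 1/(2π·0.103·19.6) = 0.07884 m·K/W
ΣR = 0.001429 + 2.176×10^-4 + 0.07884 = 0.08049 m·K/W
Q' = ΔT/ΣR = (231 °C − 34.6 °C)/0.08049 = 2440 W/m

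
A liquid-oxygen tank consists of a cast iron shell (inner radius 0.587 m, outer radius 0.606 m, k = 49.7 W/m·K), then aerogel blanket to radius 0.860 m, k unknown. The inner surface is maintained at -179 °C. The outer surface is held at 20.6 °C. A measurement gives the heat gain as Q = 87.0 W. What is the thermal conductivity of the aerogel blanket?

ΣR = ΔT/Q = |-179 − 20.6|/87.0 = 2.294 K/W
Known resistances:
  R_cast iron = (1/0.587 − 1/0.606)/(4πk) = 0.05341/(4π·49.7) = 8.552×10^-5 K/W
R_aerogel blanket = ΣR − ΣR_known = 2.294 − 8.552×10^-5 = 2.294 K/W
(1/r₁−1/r₂)/(4πk) = 2.294 ⇒ k = 0.4874/(4π·2.294) = 0.0169 W/m·K

k = 0.0169 W/m·K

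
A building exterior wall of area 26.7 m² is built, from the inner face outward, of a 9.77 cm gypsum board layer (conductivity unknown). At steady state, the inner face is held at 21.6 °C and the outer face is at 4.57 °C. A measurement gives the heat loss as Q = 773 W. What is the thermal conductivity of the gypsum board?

k = 0.166 W/m·K

ΣR = ΔT/Q = |21.6 − 4.57|/773 = 0.02203 K/W
L/(kA) = 0.02203 ⇒ k = 0.0977/(0.02203·26.7) = 0.166 W/m·K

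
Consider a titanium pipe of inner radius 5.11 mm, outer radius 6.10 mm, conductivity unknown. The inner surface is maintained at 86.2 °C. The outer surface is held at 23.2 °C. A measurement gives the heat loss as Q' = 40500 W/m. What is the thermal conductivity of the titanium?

ΣR = ΔT/Q' = |86.2 − 23.2|/40500 = 0.001556 m·K/W
ln(r₂/r₁)/(2πk) = 0.001556 ⇒ k = 0.1771/(2π·0.001556) = 18.1 W/m·K

k = 18.1 W/m·K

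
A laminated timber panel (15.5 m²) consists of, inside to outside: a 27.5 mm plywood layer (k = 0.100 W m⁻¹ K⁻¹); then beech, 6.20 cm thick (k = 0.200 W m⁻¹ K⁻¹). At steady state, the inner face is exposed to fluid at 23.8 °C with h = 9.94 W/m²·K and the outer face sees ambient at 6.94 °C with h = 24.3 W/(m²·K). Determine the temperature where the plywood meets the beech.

Series thermal resistances, inner to outer:
  R_conv,in = 1/(hA) = 1/(9.94·15.5) = 0.006491 K/W
  R_plywood = L/(kA) = 0.0275/(0.100·15.5) = 0.01774 K/W
  R_beech = L/(kA) = 0.0620/(0.200·15.5) = 0.02000 K/W
  R_conv,out = 1/(hA) = 1/(24.3·15.5) = 0.002655 K/W
ΣR = 0.006491 + 0.01774 + 0.02000 + 0.002655 = 0.04689 K/W
Q = ΔT/ΣR = (23.8 °C − 6.94 °C)/0.04689 = 359.6 W
From the inner boundary to the plywood/beech interface, ΣR_partial = 0.02423 K/W.
T_interface = T_in − Q·ΣR_partial = 23.8 °C − (359.6)(0.02423) = 15.1 °C

T = 15.1 °C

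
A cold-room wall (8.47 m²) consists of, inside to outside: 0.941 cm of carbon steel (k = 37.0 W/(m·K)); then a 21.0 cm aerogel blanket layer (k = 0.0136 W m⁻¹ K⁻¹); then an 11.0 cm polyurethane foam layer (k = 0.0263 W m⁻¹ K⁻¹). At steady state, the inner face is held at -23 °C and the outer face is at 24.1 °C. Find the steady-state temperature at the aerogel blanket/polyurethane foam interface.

Series thermal resistances, inner to outer:
  R_carbon steel = L/(kA) = 0.00941/(37.0·8.47) = 3.003×10^-5 K/W
  R_aerogel blanket = L/(kA) = 0.210/(0.0136·8.47) = 1.823 K/W
  R_polyurethane foam = L/(kA) = 0.110/(0.0263·8.47) = 0.4938 K/W
ΣR = 3.003×10^-5 + 1.823 + 0.4938 = 2.317 K/W
Q = ΔT/ΣR = (-23 °C − 24.1 °C)/2.317 = -20.33 W
From the inner boundary to the aerogel blanket/polyurethane foam interface, ΣR_partial = 1.823 K/W.
T_interface = T_in − Q·ΣR_partial = -23 °C − (-20.33)(1.823) = 14.1 °C

T = 14.1 °C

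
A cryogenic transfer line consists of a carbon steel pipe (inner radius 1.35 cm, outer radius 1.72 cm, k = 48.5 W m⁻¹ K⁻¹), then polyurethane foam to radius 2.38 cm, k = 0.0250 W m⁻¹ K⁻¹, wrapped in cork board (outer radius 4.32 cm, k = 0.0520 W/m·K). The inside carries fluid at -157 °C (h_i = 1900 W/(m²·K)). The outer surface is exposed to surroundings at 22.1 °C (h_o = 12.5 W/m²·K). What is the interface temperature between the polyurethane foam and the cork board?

T = -68.4 °C

Resistance network (inner→outer):
  R'_conv,in = 1/(2πr h) = 1/(2π·0.0135·1900) = 0.006205 m·K/W
  R'_carbon steel = ln(0.0172/0.0135)/(2πk) = 0.2422/(2π·48.5) = 7.949×10^-4 m·K/W
  R'_polyurethane foam = ln(0.0238/0.0172)/(2πk) = 0.3248/(2π·0.0250) = 2.068 m·K/W
  R'_cork board = ln(0.0432/0.0238)/(2πk) = 0.5962/(2π·0.0520) = 1.825 m·K/W
  R'_conv,out = 1/(2πr h) = 1/(2π·0.0432·12.5) = 0.2947 m·K/W
ΣR = 0.006205 + 7.949×10^-4 + 2.068 + 1.825 + 0.2947 = 4.195 m·K/W
Q' = ΔT/ΣR = (-157 °C − 22.1 °C)/4.195 = -42.69 W/m
From the inner boundary to the polyurethane foam/cork board interface, ΣR_partial = 2.075 m·K/W.
T_interface = T_in − Q'·ΣR_partial = -157 °C − (-42.69)(2.075) = -68.4 °C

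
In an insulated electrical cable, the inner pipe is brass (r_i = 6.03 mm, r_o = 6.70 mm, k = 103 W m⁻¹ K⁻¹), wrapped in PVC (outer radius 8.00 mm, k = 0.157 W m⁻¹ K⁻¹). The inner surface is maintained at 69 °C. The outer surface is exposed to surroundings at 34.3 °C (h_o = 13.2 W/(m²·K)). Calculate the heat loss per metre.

Q' = 20.6 W/m

Resistance network (inner→outer):
  R'_brass = ln(0.00670/0.00603)/(2πk) = 0.1054/(2π·103) = 1.628×10^-4 m·K/W
  R'_PVC = ln(0.00800/0.00670)/(2πk) = 0.1773/(2π·0.157) = 0.1798 m·K/W
  R'_conv,out = 1/(2πr h) = 1/(2π·0.00800·13.2) = 1.507 m·K/W
ΣR = 1.628×10^-4 + 0.1798 + 1.507 = 1.687 m·K/W
Q' = ΔT/ΣR = (69 °C − 34.3 °C)/1.687 = 20.6 W/m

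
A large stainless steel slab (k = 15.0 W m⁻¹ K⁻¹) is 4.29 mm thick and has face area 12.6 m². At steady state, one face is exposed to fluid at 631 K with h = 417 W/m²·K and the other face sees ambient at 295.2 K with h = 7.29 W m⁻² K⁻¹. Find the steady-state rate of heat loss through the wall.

Q = 30300 W

Series thermal resistances, inner to outer:
  R_conv,in = 1/(hA) = 1/(417·12.6) = 1.903×10^-4 K/W
  R_stainless steel = L/(kA) = 0.00429/(15.0·12.6) = 2.270×10^-5 K/W
  R_conv,out = 1/(hA) = 1/(7.29·12.6) = 0.01089 K/W
ΣR = 1.903×10^-4 + 2.270×10^-5 + 0.01089 = 0.01110 K/W
Q = ΔT/ΣR = (631 K − 295.2 K)/0.01110 = 30300 W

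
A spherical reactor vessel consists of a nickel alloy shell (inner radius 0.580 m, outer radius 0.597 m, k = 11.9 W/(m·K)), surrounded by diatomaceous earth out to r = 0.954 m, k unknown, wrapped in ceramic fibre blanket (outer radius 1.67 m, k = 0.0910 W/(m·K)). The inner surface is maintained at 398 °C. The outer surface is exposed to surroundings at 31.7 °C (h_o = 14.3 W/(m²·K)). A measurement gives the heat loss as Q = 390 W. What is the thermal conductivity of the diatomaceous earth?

k = 0.0917 W/m·K

ΣR = ΔT/Q = |398 − 31.7|/390 = 0.9392 K/W
Known resistances:
  R_nickel alloy = (1/0.580 − 1/0.597)/(4πk) = 0.04910/(4π·11.9) = 3.283×10^-4 K/W
  R_ceramic fibre blanket = (1/0.954 − 1/1.67)/(4πk) = 0.4494/(4π·0.0910) = 0.3930 K/W
  R_conv,out = 1/(4πr²h) = 1/(4π·1.67²·14.3) = 0.001995 K/W
R_diatomaceous earth = ΣR − ΣR_known = 0.9392 − 0.3953 = 0.5439 K/W
(1/r₁−1/r₂)/(4πk) = 0.5439 ⇒ k = 0.6268/(4π·0.5439) = 0.0917 W/m·K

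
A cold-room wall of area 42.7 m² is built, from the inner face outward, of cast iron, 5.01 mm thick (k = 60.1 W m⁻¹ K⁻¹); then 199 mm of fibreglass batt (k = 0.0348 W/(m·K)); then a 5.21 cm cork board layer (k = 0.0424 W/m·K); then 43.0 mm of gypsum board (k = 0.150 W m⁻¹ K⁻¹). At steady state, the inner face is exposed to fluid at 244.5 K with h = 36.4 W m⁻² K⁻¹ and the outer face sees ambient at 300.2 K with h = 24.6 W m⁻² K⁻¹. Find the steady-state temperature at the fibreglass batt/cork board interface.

T = 288.3 K

Resistance network (inner→outer):
  R_conv,in = 1/(hA) = 1/(36.4·42.7) = 6.434×10^-4 K/W
  R_cast iron = L/(kA) = 0.00501/(60.1·42.7) = 1.952×10^-6 K/W
  R_fibreglass batt = L/(kA) = 0.199/(0.0348·42.7) = 0.1339 K/W
  R_cork board = L/(kA) = 0.0521/(0.0424·42.7) = 0.02878 K/W
  R_gypsum board = L/(kA) = 0.0430/(0.150·42.7) = 0.006714 K/W
  R_conv,out = 1/(hA) = 1/(24.6·42.7) = 9.520×10^-4 K/W
ΣR = 6.434×10^-4 + 1.952×10^-6 + 0.1339 + 0.02878 + 0.006714 + 9.520×10^-4 = 0.1710 K/W
Q = ΔT/ΣR = (244.5 K − 300.2 K)/0.1710 = -325.7 W
From the inner boundary to the fibreglass batt/cork board interface, ΣR_partial = 0.1345 K/W.
T_interface = T_in − Q·ΣR_partial = 244.5 K − (-325.7)(0.1345) = 288.3 K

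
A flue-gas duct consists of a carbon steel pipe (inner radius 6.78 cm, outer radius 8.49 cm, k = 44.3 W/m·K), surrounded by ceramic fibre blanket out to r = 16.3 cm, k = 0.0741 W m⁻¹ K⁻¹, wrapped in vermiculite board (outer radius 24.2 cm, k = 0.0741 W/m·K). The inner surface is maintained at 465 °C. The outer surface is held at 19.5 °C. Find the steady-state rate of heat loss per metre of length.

Series thermal resistances, inner to outer:
  R'_carbon steel = ln(0.0849/0.0678)/(2πk) = 0.2249/(2π·44.3) = 8.080×10^-4 m·K/W
  R'_ceramic fibre blanket = ln(0.163/0.0849)/(2πk) = 0.6523/(2π·0.0741) = 1.401 m·K/W
  R'_vermiculite board = ln(0.242/0.163)/(2πk) = 0.3952/(2π·0.0741) = 0.8488 m·K/W
ΣR = 8.080×10^-4 + 1.401 + 0.8488 = 2.251 m·K/W
Q' = ΔT/ΣR = (465 °C − 19.5 °C)/2.251 = 198 W/m

Q' = 198 W/m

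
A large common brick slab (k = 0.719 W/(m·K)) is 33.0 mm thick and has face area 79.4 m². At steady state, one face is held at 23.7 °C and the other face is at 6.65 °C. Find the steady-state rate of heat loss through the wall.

Q = 29500 W

Q = kA·ΔT/L = 0.719 × 79.4 × |23.7 °C − 6.65 °C| / 0.0330 = 29500 W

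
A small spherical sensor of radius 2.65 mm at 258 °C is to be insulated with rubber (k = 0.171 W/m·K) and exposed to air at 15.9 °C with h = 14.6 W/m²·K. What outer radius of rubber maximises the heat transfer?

For a sphere, r_cr = 2k_ins/h = 2·0.171/14.6 = 0.0234 m = 2.34 cm

r_cr = 2.34 cm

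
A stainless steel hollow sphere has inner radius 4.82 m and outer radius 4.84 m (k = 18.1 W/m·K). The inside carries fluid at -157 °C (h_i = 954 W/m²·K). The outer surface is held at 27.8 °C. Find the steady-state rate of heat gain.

Q = 25100 kW

Series thermal resistances, inner to outer:
  R_conv,in = 1/(4πr²h) = 1/(4π·4.82²·954) = 3.590×10^-6 K/W
  R_stainless steel = (1/4.82 − 1/4.84)/(4πk) = 8.573×10^-4/(4π·18.1) = 3.769×10^-6 K/W
ΣR = 3.590×10^-6 + 3.769×10^-6 = 7.359×10^-6 K/W
Q = ΔT/ΣR = (-157 °C − 27.8 °C)/7.359×10^-6 = -2.51×10^7 W
(Negative Q ⇒ heat flows inward; heat gain = 2.51×10^7 W.)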